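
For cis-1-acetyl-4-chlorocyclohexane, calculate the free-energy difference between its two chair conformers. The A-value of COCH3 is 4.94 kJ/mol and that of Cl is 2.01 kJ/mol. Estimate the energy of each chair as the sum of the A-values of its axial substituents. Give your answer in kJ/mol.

C1 and C4 have opposite parity, so for the cis isomer the two substituents are one axial and one equatorial in each chair.
Chair I (acetyl axial, chloro equatorial): E = 4.94 kJ/mol.
Chair II (acetyl equatorial, chloro axial): E = 2.01 kJ/mol.
ΔE = 4.94 − 2.01 = 2.93 kJ/mol; chair II is more stable.

2.93 kJ/mol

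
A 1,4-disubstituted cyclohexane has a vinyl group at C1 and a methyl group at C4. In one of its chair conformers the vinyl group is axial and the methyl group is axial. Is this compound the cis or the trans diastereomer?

C1 and C4 have opposite parity, so their axial bonds point in opposite directions.
With opposite-parity carbons, two substituents on the same face are one axial and one equatorial; opposite faces give both axial or both equatorial.
Here the groups are axial/axial → opposite face → trans.

trans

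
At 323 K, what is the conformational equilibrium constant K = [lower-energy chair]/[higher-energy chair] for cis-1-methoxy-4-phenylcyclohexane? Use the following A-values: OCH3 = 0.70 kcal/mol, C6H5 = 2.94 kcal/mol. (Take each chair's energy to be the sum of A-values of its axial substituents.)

K ≈ 32.8

C1 and C4 have opposite parity, so for the cis isomer the two substituents are one axial and one equatorial in each chair.
Chair I (methoxy axial, phenyl equatorial): E = 0.70 kcal/mol; chair II (methoxy equatorial, phenyl axial): E = 2.94 kcal/mol.
ΔG = 2.24 kcal/mol between the two chairs.
K = exp(ΔG/RT) with R = 1.987×10⁻³ kcal mol⁻¹ K⁻¹ and T = 323 K gives K ≈ 32.8.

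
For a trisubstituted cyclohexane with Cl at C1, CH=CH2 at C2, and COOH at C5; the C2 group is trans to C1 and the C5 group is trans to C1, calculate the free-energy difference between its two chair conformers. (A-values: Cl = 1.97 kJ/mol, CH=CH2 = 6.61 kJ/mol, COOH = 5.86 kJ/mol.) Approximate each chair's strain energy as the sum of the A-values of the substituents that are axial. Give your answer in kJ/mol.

2.72 kJ/mol

Chair I (chloro axial, vinyl axial, carboxyl equatorial): E = 8.58 kJ/mol.
Chair II (chloro equatorial, vinyl equatorial, carboxyl axial): E = 5.86 kJ/mol.
ΔE = 8.58 − 5.86 = 2.72 kJ/mol; chair II is more stable.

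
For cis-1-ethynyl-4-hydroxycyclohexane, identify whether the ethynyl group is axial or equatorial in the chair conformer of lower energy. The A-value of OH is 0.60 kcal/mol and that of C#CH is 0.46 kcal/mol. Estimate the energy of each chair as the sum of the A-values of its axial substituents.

axial

C1 and C4 have opposite parity, so for the cis isomer the two substituents are one axial and one equatorial in each chair.
Chair I (hydroxyl axial, ethynyl equatorial): E = 0.60 kcal/mol.
Chair II (hydroxyl equatorial, ethynyl axial): E = 0.46 kcal/mol.
Chair II is the more stable (lower-energy) conformer, and in that chair the ethynyl group is axial.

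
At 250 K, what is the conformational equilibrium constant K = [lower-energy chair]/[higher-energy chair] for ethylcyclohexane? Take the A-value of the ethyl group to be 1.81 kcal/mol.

K ≈ 38.2

One chair has the ethyl group axial (E = 1.81 kcal/mol) and the other has it equatorial (E = 0).
ΔG = 1.81 kcal/mol between the two chairs.
K = exp(ΔG/RT) with R = 1.987×10⁻³ kcal mol⁻¹ K⁻¹ and T = 250 K gives K ≈ 38.2.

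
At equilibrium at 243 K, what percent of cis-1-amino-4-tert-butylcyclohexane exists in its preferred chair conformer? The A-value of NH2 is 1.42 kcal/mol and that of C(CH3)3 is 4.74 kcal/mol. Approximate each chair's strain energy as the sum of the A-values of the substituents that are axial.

C1 and C4 have opposite parity, so for the cis isomer the two substituents are one axial and one equatorial in each chair.
Chair I (amino axial, tert-butyl equatorial): E = 1.42 kcal/mol; chair II (amino equatorial, tert-butyl axial): E = 4.74 kcal/mol.
ΔG = 3.32 kcal/mol between the two chairs.
K = exp(ΔG/RT) with R = 1.987×10⁻³ kcal mol⁻¹ K⁻¹ and T = 243 K gives K ≈ 969.
Fraction in the lower-energy chair = K/(K+1) = 99.9%.

99.9%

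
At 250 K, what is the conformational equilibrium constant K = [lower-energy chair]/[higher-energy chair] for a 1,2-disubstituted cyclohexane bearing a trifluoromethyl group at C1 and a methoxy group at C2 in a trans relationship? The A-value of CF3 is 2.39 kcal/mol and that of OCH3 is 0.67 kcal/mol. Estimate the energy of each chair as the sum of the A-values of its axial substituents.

K ≈ 473

C1 and C2 have opposite parity, so for the trans isomer the two substituents are e,e in one chair and a,a in the other.
Chair I (trifluoromethyl axial, methoxy axial): E = 3.06 kcal/mol; chair II (trifluoromethyl equatorial, methoxy equatorial): E = 0.00 kcal/mol.
ΔG = 3.06 kcal/mol between the two chairs.
K = exp(ΔG/RT) with R = 1.987×10⁻³ kcal mol⁻¹ K⁻¹ and T = 250 K gives K ≈ 473.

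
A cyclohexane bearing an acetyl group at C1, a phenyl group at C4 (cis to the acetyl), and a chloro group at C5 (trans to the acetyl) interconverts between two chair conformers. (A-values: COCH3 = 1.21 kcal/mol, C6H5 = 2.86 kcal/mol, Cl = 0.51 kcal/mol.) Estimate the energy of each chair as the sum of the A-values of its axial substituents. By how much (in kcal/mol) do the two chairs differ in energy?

Chair I (acetyl axial, phenyl equatorial, chloro equatorial): E = 1.21 kcal/mol.
Chair II (acetyl equatorial, phenyl axial, chloro axial): E = 3.37 kcal/mol.
ΔE = 3.37 − 1.21 = 2.16 kcal/mol; chair I is more stable.

2.16 kcal/mol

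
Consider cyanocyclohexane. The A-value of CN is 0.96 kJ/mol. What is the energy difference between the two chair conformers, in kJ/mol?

A monosubstituted cyclohexane has one chair with the cyano group axial (E = A = 0.96 kJ/mol) and one with it equatorial (E = 0).
ΔE = 0.96 − 0 = 0.96 kJ/mol.

0.96 kJ/mol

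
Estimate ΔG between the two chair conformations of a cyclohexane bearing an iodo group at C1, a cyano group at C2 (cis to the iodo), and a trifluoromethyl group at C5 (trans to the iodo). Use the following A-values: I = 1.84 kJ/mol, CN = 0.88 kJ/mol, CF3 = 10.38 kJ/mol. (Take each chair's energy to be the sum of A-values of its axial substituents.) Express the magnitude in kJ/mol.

Chair I (iodo axial, cyano equatorial, trifluoromethyl equatorial): E = 1.84 kJ/mol.
Chair II (iodo equatorial, cyano axial, trifluoromethyl axial): E = 11.26 kJ/mol.
ΔE = 11.26 − 1.84 = 9.42 kJ/mol; chair I is more stable.

9.42 kJ/mol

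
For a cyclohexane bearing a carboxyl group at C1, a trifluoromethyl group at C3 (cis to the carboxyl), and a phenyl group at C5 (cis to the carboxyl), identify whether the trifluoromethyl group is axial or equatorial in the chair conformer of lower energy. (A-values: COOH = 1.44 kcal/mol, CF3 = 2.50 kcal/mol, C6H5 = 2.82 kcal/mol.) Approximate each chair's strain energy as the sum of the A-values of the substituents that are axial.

Chair I (carboxyl axial, trifluoromethyl axial, phenyl axial): E = 6.76 kcal/mol.
Chair II (carboxyl equatorial, trifluoromethyl equatorial, phenyl equatorial): E = 0.00 kcal/mol.
Chair II is the more stable (lower-energy) conformer, and in that chair the trifluoromethyl group is equatorial.

equatorial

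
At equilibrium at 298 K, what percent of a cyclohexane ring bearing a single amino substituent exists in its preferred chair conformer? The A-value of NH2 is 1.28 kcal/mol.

One chair has the amino group axial (E = 1.28 kcal/mol) and the other has it equatorial (E = 0).
ΔG = 1.28 kcal/mol between the two chairs.
K = exp(ΔG/RT) with R = 1.987×10⁻³ kcal mol⁻¹ K⁻¹ and T = 298 K gives K ≈ 8.69.
Fraction in the lower-energy chair = K/(K+1) = 89.7%.

89.7%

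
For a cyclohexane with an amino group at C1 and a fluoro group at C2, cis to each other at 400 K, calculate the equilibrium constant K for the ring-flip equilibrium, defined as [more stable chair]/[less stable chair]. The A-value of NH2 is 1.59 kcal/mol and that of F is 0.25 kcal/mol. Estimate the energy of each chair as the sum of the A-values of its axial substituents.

K ≈ 5.40

C1 and C2 have opposite parity, so for the cis isomer the two substituents are one axial and one equatorial in each chair.
Chair I (amino axial, fluoro equatorial): E = 1.59 kcal/mol; chair II (amino equatorial, fluoro axial): E = 0.25 kcal/mol.
ΔG = 1.34 kcal/mol between the two chairs.
K = exp(ΔG/RT) with R = 1.987×10⁻³ kcal mol⁻¹ K⁻¹ and T = 400 K gives K ≈ 5.4.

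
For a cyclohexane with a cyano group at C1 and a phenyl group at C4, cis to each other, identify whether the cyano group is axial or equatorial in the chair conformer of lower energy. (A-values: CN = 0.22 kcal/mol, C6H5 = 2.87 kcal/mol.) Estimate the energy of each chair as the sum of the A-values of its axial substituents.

axial

C1 and C4 have opposite parity, so for the cis isomer the two substituents are one axial and one equatorial in each chair.
Chair I (cyano axial, phenyl equatorial): E = 0.22 kcal/mol.
Chair II (cyano equatorial, phenyl axial): E = 2.87 kcal/mol.
Chair I is the more stable (lower-energy) conformer, and in that chair the cyano group is axial.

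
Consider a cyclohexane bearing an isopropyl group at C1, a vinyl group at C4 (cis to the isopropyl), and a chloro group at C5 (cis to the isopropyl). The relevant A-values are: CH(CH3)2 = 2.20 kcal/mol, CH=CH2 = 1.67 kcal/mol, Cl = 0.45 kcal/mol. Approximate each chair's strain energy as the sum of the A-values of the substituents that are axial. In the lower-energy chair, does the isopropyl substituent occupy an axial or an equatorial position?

Chair I (isopropyl axial, vinyl equatorial, chloro axial): E = 2.65 kcal/mol.
Chair II (isopropyl equatorial, vinyl axial, chloro equatorial): E = 1.67 kcal/mol.
Chair II is the more stable (lower-energy) conformer, and in that chair the isopropyl group is equatorial.

equatorial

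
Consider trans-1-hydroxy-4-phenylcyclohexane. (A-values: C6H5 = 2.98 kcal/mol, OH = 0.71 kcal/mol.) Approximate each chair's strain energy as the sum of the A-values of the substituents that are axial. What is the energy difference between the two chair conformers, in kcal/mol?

C1 and C4 have opposite parity, so for the trans isomer the two substituents are e,e in one chair and a,a in the other.
Chair I (phenyl axial, hydroxyl axial): E = 3.69 kcal/mol.
Chair II (phenyl equatorial, hydroxyl equatorial): E = 0.00 kcal/mol.
ΔE = 3.69 − 0.00 = 3.69 kcal/mol; chair II is more stable.

3.69 kcal/mol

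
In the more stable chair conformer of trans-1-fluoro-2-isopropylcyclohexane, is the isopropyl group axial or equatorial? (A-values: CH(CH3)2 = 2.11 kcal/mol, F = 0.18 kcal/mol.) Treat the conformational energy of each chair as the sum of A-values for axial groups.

C1 and C2 have opposite parity, so for the trans isomer the two substituents are e,e in one chair and a,a in the other.
Chair I (isopropyl axial, fluoro axial): E = 2.29 kcal/mol.
Chair II (isopropyl equatorial, fluoro equatorial): E = 0.00 kcal/mol.
Chair II is the more stable (lower-energy) conformer, and in that chair the isopropyl group is equatorial.

equatorial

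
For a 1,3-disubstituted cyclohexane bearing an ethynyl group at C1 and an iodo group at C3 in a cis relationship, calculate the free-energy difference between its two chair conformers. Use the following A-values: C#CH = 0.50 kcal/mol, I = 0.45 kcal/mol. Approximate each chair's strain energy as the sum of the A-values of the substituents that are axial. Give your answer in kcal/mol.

0.95 kcal/mol

C1 and C3 have the same parity, so for the cis isomer the two substituents are e,e in one chair and a,a in the other.
Chair I (ethynyl axial, iodo axial): E = 0.95 kcal/mol.
Chair II (ethynyl equatorial, iodo equatorial): E = 0.00 kcal/mol.
ΔE = 0.95 − 0.00 = 0.95 kcal/mol; chair II is more stable.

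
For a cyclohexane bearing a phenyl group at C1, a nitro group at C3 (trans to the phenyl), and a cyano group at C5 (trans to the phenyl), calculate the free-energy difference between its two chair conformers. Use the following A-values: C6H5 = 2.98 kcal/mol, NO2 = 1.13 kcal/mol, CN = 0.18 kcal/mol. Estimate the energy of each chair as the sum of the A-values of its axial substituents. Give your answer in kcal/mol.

Chair I (phenyl axial, nitro equatorial, cyano equatorial): E = 2.98 kcal/mol.
Chair II (phenyl equatorial, nitro axial, cyano axial): E = 1.31 kcal/mol.
ΔE = 2.98 − 1.31 = 1.67 kcal/mol; chair II is more stable.

1.67 kcal/mol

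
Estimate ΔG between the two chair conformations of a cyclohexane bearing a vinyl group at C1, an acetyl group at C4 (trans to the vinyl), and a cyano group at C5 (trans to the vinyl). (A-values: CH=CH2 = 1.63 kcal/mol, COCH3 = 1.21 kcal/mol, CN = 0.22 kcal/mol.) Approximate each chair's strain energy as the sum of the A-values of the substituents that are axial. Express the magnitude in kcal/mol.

Chair I (vinyl axial, acetyl axial, cyano equatorial): E = 2.84 kcal/mol.
Chair II (vinyl equatorial, acetyl equatorial, cyano axial): E = 0.22 kcal/mol.
ΔE = 2.84 − 0.22 = 2.62 kcal/mol; chair II is more stable.

2.62 kcal/mol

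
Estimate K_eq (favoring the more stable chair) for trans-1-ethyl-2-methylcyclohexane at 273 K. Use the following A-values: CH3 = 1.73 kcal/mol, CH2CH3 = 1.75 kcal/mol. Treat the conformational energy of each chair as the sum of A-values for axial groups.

C1 and C2 have opposite parity, so for the trans isomer the two substituents are e,e in one chair and a,a in the other.
Chair I (methyl axial, ethyl axial): E = 3.48 kcal/mol; chair II (methyl equatorial, ethyl equatorial): E = 0.00 kcal/mol.
ΔG = 3.48 kcal/mol between the two chairs.
K = exp(ΔG/RT) with R = 1.987×10⁻³ kcal mol⁻¹ K⁻¹ and T = 273 K gives K ≈ 611.

K ≈ 611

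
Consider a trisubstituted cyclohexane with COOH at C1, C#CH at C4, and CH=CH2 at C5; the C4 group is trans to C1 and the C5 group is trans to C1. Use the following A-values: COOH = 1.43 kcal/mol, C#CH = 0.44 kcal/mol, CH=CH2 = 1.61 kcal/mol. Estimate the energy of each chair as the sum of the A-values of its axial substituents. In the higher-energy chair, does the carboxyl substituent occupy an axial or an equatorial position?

Chair I (carboxyl axial, ethynyl axial, vinyl equatorial): E = 1.87 kcal/mol.
Chair II (carboxyl equatorial, ethynyl equatorial, vinyl axial): E = 1.61 kcal/mol.
Chair I is the less stable (higher-energy) conformer, and in that chair the carboxyl group is axial.

axial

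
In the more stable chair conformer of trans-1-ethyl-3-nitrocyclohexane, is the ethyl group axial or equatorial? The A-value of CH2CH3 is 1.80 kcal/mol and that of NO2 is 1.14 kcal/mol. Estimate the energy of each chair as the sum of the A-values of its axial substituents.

C1 and C3 have the same parity, so for the trans isomer the two substituents are one axial and one equatorial in each chair.
Chair I (ethyl axial, nitro equatorial): E = 1.80 kcal/mol.
Chair II (ethyl equatorial, nitro axial): E = 1.14 kcal/mol.
Chair II is the more stable (lower-energy) conformer, and in that chair the ethyl group is equatorial.

equatorial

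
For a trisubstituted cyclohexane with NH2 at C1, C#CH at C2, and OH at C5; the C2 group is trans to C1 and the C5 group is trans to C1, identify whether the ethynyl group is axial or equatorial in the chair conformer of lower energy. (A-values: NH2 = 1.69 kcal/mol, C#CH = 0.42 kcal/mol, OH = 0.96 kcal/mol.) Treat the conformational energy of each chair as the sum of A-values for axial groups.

Chair I (amino axial, ethynyl axial, hydroxyl equatorial): E = 2.11 kcal/mol.
Chair II (amino equatorial, ethynyl equatorial, hydroxyl axial): E = 0.96 kcal/mol.
Chair II is the more stable (lower-energy) conformer, and in that chair the ethynyl group is equatorial.

equatorial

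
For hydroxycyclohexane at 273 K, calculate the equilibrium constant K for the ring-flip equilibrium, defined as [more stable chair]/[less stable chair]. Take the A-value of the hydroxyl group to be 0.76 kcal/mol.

K ≈ 4.06

One chair has the hydroxyl group axial (E = 0.76 kcal/mol) and the other has it equatorial (E = 0).
ΔG = 0.76 kcal/mol between the two chairs.
K = exp(ΔG/RT) with R = 1.987×10⁻³ kcal mol⁻¹ K⁻¹ and T = 273 K gives K ≈ 4.06.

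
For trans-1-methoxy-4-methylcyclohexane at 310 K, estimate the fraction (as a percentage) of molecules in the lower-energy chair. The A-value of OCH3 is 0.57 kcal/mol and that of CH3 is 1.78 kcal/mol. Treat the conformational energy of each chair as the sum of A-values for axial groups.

97.8%

C1 and C4 have opposite parity, so for the trans isomer the two substituents are e,e in one chair and a,a in the other.
Chair I (methoxy axial, methyl axial): E = 2.35 kcal/mol; chair II (methoxy equatorial, methyl equatorial): E = 0.00 kcal/mol.
ΔG = 2.35 kcal/mol between the two chairs.
K = exp(ΔG/RT) with R = 1.987×10⁻³ kcal mol⁻¹ K⁻¹ and T = 310 K gives K ≈ 45.4.
Fraction in the lower-energy chair = K/(K+1) = 97.8%.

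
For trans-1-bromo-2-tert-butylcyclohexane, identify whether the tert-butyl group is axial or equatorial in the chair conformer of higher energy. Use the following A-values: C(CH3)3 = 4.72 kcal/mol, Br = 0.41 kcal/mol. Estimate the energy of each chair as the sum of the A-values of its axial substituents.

axial

C1 and C2 have opposite parity, so for the trans isomer the two substituents are e,e in one chair and a,a in the other.
Chair I (tert-butyl axial, bromo axial): E = 5.13 kcal/mol.
Chair II (tert-butyl equatorial, bromo equatorial): E = 0.00 kcal/mol.
Chair I is the less stable (higher-energy) conformer, and in that chair the tert-butyl group is axial.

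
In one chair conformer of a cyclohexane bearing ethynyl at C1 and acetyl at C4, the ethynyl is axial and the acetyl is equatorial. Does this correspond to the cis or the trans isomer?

C1 and C4 have opposite parity, so their axial bonds point in opposite directions.
With opposite-parity carbons, two substituents on the same face are one axial and one equatorial; opposite faces give both axial or both equatorial.
Here the groups are axial/equatorial → same face → cis.

cis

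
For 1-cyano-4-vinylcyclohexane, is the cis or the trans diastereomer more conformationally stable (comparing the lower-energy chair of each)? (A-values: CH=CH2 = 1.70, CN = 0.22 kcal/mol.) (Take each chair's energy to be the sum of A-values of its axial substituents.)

At 1,4 positions (parity opposite): cis → (a,e or e,a); trans → (e,e or a,a).
Best chair for cis: E = 0.22 kcal/mol; best chair for trans: E = 0.00 kcal/mol.
The trans isomer is lower by 0.22 kcal/mol.

trans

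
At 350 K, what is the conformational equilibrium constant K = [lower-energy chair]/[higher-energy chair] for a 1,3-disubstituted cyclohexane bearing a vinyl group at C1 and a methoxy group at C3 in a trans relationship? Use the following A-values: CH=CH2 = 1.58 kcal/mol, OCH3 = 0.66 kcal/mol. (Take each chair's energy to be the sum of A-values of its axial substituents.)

K ≈ 3.75

C1 and C3 have the same parity, so for the trans isomer the two substituents are one axial and one equatorial in each chair.
Chair I (vinyl axial, methoxy equatorial): E = 1.58 kcal/mol; chair II (vinyl equatorial, methoxy axial): E = 0.66 kcal/mol.
ΔG = 0.92 kcal/mol between the two chairs.
K = exp(ΔG/RT) with R = 1.987×10⁻³ kcal mol⁻¹ K⁻¹ and T = 350 K gives K ≈ 3.75.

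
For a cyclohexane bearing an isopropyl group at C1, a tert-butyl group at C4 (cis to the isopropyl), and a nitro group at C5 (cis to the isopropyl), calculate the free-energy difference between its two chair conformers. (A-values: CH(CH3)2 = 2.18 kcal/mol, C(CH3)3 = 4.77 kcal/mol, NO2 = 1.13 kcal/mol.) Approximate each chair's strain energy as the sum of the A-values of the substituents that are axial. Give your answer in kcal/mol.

Chair I (isopropyl axial, tert-butyl equatorial, nitro axial): E = 3.31 kcal/mol.
Chair II (isopropyl equatorial, tert-butyl axial, nitro equatorial): E = 4.77 kcal/mol.
ΔE = 4.77 − 3.31 = 1.46 kcal/mol; chair I is more stable.

1.46 kcal/mol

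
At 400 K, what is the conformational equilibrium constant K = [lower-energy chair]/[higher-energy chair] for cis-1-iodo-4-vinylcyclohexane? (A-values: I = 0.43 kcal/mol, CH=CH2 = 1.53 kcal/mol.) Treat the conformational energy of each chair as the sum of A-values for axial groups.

C1 and C4 have opposite parity, so for the cis isomer the two substituents are one axial and one equatorial in each chair.
Chair I (iodo axial, vinyl equatorial): E = 0.43 kcal/mol; chair II (iodo equatorial, vinyl axial): E = 1.53 kcal/mol.
ΔG = 1.10 kcal/mol between the two chairs.
K = exp(ΔG/RT) with R = 1.987×10⁻³ kcal mol⁻¹ K⁻¹ and T = 400 K gives K ≈ 3.99.

K ≈ 3.99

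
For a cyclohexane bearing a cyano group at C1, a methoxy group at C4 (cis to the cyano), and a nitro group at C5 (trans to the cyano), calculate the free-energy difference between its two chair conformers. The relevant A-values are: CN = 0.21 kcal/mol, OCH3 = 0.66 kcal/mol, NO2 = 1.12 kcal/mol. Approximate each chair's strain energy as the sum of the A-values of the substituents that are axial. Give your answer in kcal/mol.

1.57 kcal/mol

Chair I (cyano axial, methoxy equatorial, nitro equatorial): E = 0.21 kcal/mol.
Chair II (cyano equatorial, methoxy axial, nitro axial): E = 1.78 kcal/mol.
ΔE = 1.78 − 0.21 = 1.57 kcal/mol; chair I is more stable.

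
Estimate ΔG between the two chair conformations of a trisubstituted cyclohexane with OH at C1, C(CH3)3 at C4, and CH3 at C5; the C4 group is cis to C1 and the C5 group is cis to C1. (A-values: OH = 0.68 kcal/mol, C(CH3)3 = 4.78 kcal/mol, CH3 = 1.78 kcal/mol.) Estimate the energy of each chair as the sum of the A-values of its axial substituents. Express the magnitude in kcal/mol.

Chair I (hydroxyl axial, tert-butyl equatorial, methyl axial): E = 2.46 kcal/mol.
Chair II (hydroxyl equatorial, tert-butyl axial, methyl equatorial): E = 4.78 kcal/mol.
ΔE = 4.78 − 2.46 = 2.32 kcal/mol; chair I is more stable.

2.32 kcal/mol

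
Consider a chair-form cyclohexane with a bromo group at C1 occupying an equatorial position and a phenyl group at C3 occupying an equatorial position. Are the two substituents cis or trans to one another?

C1 and C3 have the same parity, so their axial bonds point in the same direction.
With same-parity carbons, two substituents on the same face are both axial or both equatorial; opposite faces give one of each.
Here the groups are equatorial/equatorial → same face → cis.

cis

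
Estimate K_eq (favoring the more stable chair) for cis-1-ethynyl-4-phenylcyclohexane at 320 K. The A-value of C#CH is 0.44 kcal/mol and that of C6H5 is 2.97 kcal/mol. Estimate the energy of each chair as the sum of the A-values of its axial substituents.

C1 and C4 have opposite parity, so for the cis isomer the two substituents are one axial and one equatorial in each chair.
Chair I (ethynyl axial, phenyl equatorial): E = 0.44 kcal/mol; chair II (ethynyl equatorial, phenyl axial): E = 2.97 kcal/mol.
ΔG = 2.53 kcal/mol between the two chairs.
K = exp(ΔG/RT) with R = 1.987×10⁻³ kcal mol⁻¹ K⁻¹ and T = 320 K gives K ≈ 53.5.

K ≈ 53.5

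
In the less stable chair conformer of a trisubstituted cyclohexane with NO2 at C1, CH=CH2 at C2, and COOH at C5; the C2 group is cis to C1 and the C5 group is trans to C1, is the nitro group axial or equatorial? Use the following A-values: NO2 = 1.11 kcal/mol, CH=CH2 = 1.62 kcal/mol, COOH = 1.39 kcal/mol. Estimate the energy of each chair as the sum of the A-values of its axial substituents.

Chair I (nitro axial, vinyl equatorial, carboxyl equatorial): E = 1.11 kcal/mol.
Chair II (nitro equatorial, vinyl axial, carboxyl axial): E = 3.01 kcal/mol.
Chair II is the less stable (higher-energy) conformer, and in that chair the nitro group is equatorial.

equatorial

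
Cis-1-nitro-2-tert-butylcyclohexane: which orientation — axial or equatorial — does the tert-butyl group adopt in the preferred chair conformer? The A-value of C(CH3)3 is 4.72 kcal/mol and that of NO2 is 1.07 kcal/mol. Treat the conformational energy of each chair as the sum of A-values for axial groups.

C1 and C2 have opposite parity, so for the cis isomer the two substituents are one axial and one equatorial in each chair.
Chair I (tert-butyl axial, nitro equatorial): E = 4.72 kcal/mol.
Chair II (tert-butyl equatorial, nitro axial): E = 1.07 kcal/mol.
Chair II is the more stable (lower-energy) conformer, and in that chair the tert-butyl group is equatorial.

equatorial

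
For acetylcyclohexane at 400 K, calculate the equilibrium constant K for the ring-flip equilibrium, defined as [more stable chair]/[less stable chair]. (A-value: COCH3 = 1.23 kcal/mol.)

One chair has the acetyl group axial (E = 1.23 kcal/mol) and the other has it equatorial (E = 0).
ΔG = 1.23 kcal/mol between the two chairs.
K = exp(ΔG/RT) with R = 1.987×10⁻³ kcal mol⁻¹ K⁻¹ and T = 400 K gives K ≈ 4.7.

K ≈ 4.70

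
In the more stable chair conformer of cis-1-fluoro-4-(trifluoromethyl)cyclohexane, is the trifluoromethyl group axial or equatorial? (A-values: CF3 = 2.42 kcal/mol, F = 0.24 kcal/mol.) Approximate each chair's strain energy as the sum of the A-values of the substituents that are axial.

equatorial

C1 and C4 have opposite parity, so for the cis isomer the two substituents are one axial and one equatorial in each chair.
Chair I (trifluoromethyl axial, fluoro equatorial): E = 2.42 kcal/mol.
Chair II (trifluoromethyl equatorial, fluoro axial): E = 0.24 kcal/mol.
Chair II is the more stable (lower-energy) conformer, and in that chair the trifluoromethyl group is equatorial.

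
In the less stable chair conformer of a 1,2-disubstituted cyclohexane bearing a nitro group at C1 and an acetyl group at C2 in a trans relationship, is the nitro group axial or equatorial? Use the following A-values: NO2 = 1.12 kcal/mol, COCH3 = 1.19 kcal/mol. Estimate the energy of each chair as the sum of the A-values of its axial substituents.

C1 and C2 have opposite parity, so for the trans isomer the two substituents are e,e in one chair and a,a in the other.
Chair I (nitro axial, acetyl axial): E = 2.31 kcal/mol.
Chair II (nitro equatorial, acetyl equatorial): E = 0.00 kcal/mol.
Chair I is the less stable (higher-energy) conformer, and in that chair the nitro group is axial.

axial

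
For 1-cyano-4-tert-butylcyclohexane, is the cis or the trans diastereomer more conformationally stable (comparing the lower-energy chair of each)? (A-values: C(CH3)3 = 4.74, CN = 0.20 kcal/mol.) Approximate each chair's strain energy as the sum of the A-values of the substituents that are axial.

trans

At 1,4 positions (parity opposite): cis → (a,e or e,a); trans → (e,e or a,a).
Best chair for cis: E = 0.20 kcal/mol; best chair for trans: E = 0.00 kcal/mol.
The trans isomer is lower by 0.20 kcal/mol.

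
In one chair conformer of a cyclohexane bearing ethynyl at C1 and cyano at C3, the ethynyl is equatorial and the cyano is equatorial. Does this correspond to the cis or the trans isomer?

cis

C1 and C3 have the same parity, so their axial bonds point in the same direction.
With same-parity carbons, two substituents on the same face are both axial or both equatorial; opposite faces give one of each.
Here the groups are equatorial/equatorial → same face → cis.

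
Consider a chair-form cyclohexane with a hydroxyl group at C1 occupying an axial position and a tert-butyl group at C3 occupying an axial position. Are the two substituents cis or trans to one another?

C1 and C3 have the same parity, so their axial bonds point in the same direction.
With same-parity carbons, two substituents on the same face are both axial or both equatorial; opposite faces give one of each.
Here the groups are axial/axial → same face → cis.

cis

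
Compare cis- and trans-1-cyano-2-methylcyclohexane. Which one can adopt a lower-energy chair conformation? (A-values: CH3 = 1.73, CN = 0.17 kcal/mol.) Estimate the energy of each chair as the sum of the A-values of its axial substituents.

At 1,2 positions (parity opposite): cis → (a,e or e,a); trans → (e,e or a,a).
Best chair for cis: E = 0.17 kcal/mol; best chair for trans: E = 0.00 kcal/mol.
The trans isomer is lower by 0.17 kcal/mol.

trans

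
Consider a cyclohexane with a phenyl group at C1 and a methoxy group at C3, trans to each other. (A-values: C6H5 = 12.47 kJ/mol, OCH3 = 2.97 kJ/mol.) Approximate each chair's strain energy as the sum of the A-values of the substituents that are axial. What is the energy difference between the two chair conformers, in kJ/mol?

9.50 kJ/mol

C1 and C3 have the same parity, so for the trans isomer the two substituents are one axial and one equatorial in each chair.
Chair I (phenyl axial, methoxy equatorial): E = 12.47 kJ/mol.
Chair II (phenyl equatorial, methoxy axial): E = 2.97 kJ/mol.
ΔE = 12.47 − 2.97 = 9.50 kJ/mol; chair II is more stable.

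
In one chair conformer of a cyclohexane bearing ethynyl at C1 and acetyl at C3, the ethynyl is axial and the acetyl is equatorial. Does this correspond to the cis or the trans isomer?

trans

C1 and C3 have the same parity, so their axial bonds point in the same direction.
With same-parity carbons, two substituents on the same face are both axial or both equatorial; opposite faces give one of each.
Here the groups are axial/equatorial → opposite face → trans.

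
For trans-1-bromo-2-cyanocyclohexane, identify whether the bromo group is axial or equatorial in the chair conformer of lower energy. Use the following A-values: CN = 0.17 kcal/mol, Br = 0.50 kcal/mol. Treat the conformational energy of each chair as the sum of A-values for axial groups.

C1 and C2 have opposite parity, so for the trans isomer the two substituents are e,e in one chair and a,a in the other.
Chair I (cyano axial, bromo axial): E = 0.67 kcal/mol.
Chair II (cyano equatorial, bromo equatorial): E = 0.00 kcal/mol.
Chair II is the more stable (lower-energy) conformer, and in that chair the bromo group is equatorial.

equatorial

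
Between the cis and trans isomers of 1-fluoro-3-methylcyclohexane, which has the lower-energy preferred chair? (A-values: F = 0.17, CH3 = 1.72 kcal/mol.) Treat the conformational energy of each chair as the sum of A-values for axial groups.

cis

At 1,3 positions (parity same): cis → (e,e or a,a); trans → (a,e or e,a).
Best chair for cis: E = 0.00 kcal/mol; best chair for trans: E = 0.17 kcal/mol.
The cis isomer is lower by 0.17 kcal/mol.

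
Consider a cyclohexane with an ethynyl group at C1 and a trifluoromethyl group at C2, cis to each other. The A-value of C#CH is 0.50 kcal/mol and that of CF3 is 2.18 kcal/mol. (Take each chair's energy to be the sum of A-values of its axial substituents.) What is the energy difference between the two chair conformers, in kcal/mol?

1.68 kcal/mol

C1 and C2 have opposite parity, so for the cis isomer the two substituents are one axial and one equatorial in each chair.
Chair I (ethynyl axial, trifluoromethyl equatorial): E = 0.50 kcal/mol.
Chair II (ethynyl equatorial, trifluoromethyl axial): E = 2.18 kcal/mol.
ΔE = 2.18 − 0.50 = 1.68 kcal/mol; chair I is more stable.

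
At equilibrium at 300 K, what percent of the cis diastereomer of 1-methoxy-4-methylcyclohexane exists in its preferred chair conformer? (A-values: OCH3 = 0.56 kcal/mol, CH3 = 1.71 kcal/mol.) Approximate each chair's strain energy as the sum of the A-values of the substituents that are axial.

87.3%

C1 and C4 have opposite parity, so for the cis isomer the two substituents are one axial and one equatorial in each chair.
Chair I (methoxy axial, methyl equatorial): E = 0.56 kcal/mol; chair II (methoxy equatorial, methyl axial): E = 1.71 kcal/mol.
ΔG = 1.15 kcal/mol between the two chairs.
K = exp(ΔG/RT) with R = 1.987×10⁻³ kcal mol⁻¹ K⁻¹ and T = 300 K gives K ≈ 6.88.
Fraction in the lower-energy chair = K/(K+1) = 87.3%.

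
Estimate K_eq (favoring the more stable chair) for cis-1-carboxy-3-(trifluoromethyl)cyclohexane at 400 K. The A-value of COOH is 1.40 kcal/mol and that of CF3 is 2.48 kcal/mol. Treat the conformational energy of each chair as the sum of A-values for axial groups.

K ≈ 132

C1 and C3 have the same parity, so for the cis isomer the two substituents are e,e in one chair and a,a in the other.
Chair I (carboxyl axial, trifluoromethyl axial): E = 3.88 kcal/mol; chair II (carboxyl equatorial, trifluoromethyl equatorial): E = 0.00 kcal/mol.
ΔG = 3.88 kcal/mol between the two chairs.
K = exp(ΔG/RT) with R = 1.987×10⁻³ kcal mol⁻¹ K⁻¹ and T = 400 K gives K ≈ 132.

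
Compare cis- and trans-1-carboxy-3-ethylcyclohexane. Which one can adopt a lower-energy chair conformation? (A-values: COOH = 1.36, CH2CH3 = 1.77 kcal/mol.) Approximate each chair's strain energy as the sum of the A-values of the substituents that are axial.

At 1,3 positions (parity same): cis → (e,e or a,a); trans → (a,e or e,a).
Best chair for cis: E = 0.00 kcal/mol; best chair for trans: E = 1.36 kcal/mol.
The cis isomer is lower by 1.36 kcal/mol.

cis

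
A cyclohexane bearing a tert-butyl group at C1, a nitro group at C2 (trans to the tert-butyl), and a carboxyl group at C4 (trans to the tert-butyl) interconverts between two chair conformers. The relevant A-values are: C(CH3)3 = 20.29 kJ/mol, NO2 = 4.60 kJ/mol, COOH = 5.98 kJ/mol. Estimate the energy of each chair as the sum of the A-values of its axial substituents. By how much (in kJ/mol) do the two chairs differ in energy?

30.87 kJ/mol

Chair I (tert-butyl axial, nitro axial, carboxyl axial): E = 30.87 kJ/mol.
Chair II (tert-butyl equatorial, nitro equatorial, carboxyl equatorial): E = 0.00 kJ/mol.
ΔE = 30.87 − 0.00 = 30.87 kJ/mol; chair II is more stable.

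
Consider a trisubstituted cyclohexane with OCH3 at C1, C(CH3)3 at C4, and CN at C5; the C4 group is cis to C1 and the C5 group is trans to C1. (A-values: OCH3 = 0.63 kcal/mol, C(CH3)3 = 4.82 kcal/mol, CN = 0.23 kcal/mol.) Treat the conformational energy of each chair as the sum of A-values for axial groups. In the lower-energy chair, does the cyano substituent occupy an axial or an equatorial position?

equatorial

Chair I (methoxy axial, tert-butyl equatorial, cyano equatorial): E = 0.63 kcal/mol.
Chair II (methoxy equatorial, tert-butyl axial, cyano axial): E = 5.05 kcal/mol.
Chair I is the more stable (lower-energy) conformer, and in that chair the cyano group is equatorial.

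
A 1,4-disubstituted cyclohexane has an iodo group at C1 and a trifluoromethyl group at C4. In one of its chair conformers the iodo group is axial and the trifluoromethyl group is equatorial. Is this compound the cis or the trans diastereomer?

C1 and C4 have opposite parity, so their axial bonds point in opposite directions.
With opposite-parity carbons, two substituents on the same face are one axial and one equatorial; opposite faces give both axial or both equatorial.
Here the groups are axial/equatorial → same face → cis.

cis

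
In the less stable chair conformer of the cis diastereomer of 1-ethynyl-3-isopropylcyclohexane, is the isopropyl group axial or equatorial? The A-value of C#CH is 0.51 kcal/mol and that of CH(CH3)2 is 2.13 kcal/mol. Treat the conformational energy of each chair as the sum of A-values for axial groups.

axial

C1 and C3 have the same parity, so for the cis isomer the two substituents are e,e in one chair and a,a in the other.
Chair I (ethynyl axial, isopropyl axial): E = 2.64 kcal/mol.
Chair II (ethynyl equatorial, isopropyl equatorial): E = 0.00 kcal/mol.
Chair I is the less stable (higher-energy) conformer, and in that chair the isopropyl group is axial.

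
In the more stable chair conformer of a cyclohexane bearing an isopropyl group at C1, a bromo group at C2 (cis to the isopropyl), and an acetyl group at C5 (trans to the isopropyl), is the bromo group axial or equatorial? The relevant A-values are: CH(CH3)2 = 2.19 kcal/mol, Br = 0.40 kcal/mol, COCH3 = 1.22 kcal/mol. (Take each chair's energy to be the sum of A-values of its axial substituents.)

axial

Chair I (isopropyl axial, bromo equatorial, acetyl equatorial): E = 2.19 kcal/mol.
Chair II (isopropyl equatorial, bromo axial, acetyl axial): E = 1.62 kcal/mol.
Chair II is the more stable (lower-energy) conformer, and in that chair the bromo group is axial.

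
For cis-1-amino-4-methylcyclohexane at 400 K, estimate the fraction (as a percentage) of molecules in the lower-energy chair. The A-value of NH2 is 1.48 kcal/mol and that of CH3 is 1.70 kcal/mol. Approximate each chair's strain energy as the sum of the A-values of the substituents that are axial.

56.9%

C1 and C4 have opposite parity, so for the cis isomer the two substituents are one axial and one equatorial in each chair.
Chair I (amino axial, methyl equatorial): E = 1.48 kcal/mol; chair II (amino equatorial, methyl axial): E = 1.70 kcal/mol.
ΔG = 0.22 kcal/mol between the two chairs.
K = exp(ΔG/RT) with R = 1.987×10⁻³ kcal mol⁻¹ K⁻¹ and T = 400 K gives K ≈ 1.32.
Fraction in the lower-energy chair = K/(K+1) = 56.9%.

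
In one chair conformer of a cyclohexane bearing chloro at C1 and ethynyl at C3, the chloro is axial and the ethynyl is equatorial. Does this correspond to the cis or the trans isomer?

C1 and C3 have the same parity, so their axial bonds point in the same direction.
With same-parity carbons, two substituents on the same face are both axial or both equatorial; opposite faces give one of each.
Here the groups are axial/equatorial → opposite face → trans.

trans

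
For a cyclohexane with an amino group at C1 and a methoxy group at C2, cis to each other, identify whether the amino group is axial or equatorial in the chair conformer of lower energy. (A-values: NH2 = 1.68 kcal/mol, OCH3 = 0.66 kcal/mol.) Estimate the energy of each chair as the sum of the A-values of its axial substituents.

C1 and C2 have opposite parity, so for the cis isomer the two substituents are one axial and one equatorial in each chair.
Chair I (amino axial, methoxy equatorial): E = 1.68 kcal/mol.
Chair II (amino equatorial, methoxy axial): E = 0.66 kcal/mol.
Chair II is the more stable (lower-energy) conformer, and in that chair the amino group is equatorial.

equatorial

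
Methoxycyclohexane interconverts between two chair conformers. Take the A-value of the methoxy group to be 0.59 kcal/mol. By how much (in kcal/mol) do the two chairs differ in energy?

0.59 kcal/mol

A monosubstituted cyclohexane has one chair with the methoxy group axial (E = A = 0.59 kcal/mol) and one with it equatorial (E = 0).
ΔE = 0.59 − 0 = 0.59 kcal/mol.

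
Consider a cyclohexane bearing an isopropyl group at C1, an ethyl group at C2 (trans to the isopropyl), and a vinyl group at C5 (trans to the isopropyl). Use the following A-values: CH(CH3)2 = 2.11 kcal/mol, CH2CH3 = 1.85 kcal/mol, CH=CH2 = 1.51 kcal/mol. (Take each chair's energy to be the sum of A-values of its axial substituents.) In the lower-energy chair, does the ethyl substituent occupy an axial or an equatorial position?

Chair I (isopropyl axial, ethyl axial, vinyl equatorial): E = 3.96 kcal/mol.
Chair II (isopropyl equatorial, ethyl equatorial, vinyl axial): E = 1.51 kcal/mol.
Chair II is the more stable (lower-energy) conformer, and in that chair the ethyl group is equatorial.

equatorial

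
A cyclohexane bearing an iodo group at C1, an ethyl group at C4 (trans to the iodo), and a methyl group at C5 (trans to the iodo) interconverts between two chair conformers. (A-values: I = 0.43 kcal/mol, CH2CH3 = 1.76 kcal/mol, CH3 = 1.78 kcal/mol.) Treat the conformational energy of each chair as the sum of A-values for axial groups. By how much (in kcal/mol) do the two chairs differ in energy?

0.41 kcal/mol

Chair I (iodo axial, ethyl axial, methyl equatorial): E = 2.19 kcal/mol.
Chair II (iodo equatorial, ethyl equatorial, methyl axial): E = 1.78 kcal/mol.
ΔE = 2.19 − 1.78 = 0.41 kcal/mol; chair II is more stable.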